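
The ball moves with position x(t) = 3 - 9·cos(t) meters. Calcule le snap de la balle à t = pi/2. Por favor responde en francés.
Nous devons dériver notre équation de la position x(t) = 3 - 9·cos(t) 4 fois. En prenant d/dt de x(t), nous trouvons v(t) = 9·sin(t). En dérivant la vitesse, nous obtenons l'accélération: a(t) = 9·cos(t). La dérivée de l'accélération donne le jerk: j(t) = -9·sin(t). En prenant d/dt de j(t), nous trouvons s(t) = -9·cos(t). De l'équation du snap s(t) = -9·cos(t), nous substituons t = pi/2 pour obtenir s = 0.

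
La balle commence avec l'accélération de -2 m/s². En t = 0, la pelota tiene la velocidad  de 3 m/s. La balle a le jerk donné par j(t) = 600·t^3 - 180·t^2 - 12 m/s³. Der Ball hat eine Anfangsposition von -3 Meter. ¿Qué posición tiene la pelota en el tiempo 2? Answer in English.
To find the answer, we compute 3 integrals of j(t) = 600·t^3 - 180·t^2 - 12. Taking ∫j(t)dt and applying a(0) = -2, we find a(t) = 150·t^4 - 60·t^3 - 12·t - 2. Integrating acceleration and using the initial condition v(0) = 3, we get v(t) = 30·t^5 - 15·t^4 - 6·t^2 - 2·t + 3. Integrating velocity and using the initial condition x(0) = -3, we get x(t) = 5·t^6 - 3·t^5 - 2·t^3 - t^2 + 3·t - 3. From the given position equation x(t) = 5·t^6 - 3·t^5 - 2·t^3 - t^2 + 3·t - 3, we substitute t = 2 to get x = 207.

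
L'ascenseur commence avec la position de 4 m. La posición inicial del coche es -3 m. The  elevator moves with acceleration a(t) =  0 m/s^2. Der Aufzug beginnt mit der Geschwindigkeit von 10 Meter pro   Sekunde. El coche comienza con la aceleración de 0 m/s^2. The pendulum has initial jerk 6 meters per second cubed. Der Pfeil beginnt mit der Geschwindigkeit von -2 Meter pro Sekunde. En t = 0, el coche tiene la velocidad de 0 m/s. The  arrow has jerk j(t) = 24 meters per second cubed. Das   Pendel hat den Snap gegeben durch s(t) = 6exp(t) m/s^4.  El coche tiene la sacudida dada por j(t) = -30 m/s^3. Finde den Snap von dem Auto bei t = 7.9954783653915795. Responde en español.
Para resolver esto, necesitamos tomar 1 derivada de nuestra ecuación de la sacudida j(t) = -30. Derivando la sacudida, obtenemos el snap: s(t) = 0. Usando s(t) = 0 y sustituyendo t = 7.9954783653915795, encontramos s = 0.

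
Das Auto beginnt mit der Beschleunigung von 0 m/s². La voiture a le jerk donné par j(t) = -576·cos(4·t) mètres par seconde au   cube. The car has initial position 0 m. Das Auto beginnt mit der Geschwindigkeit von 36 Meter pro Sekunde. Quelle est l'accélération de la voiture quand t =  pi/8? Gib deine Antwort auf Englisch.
To find the answer, we compute 1 integral of j(t) = -576·cos(4·t). Taking ∫j(t)dt and applying a(0) = 0, we find a(t) = -144·sin(4·t). We have acceleration a(t) = -144·sin(4·t). Substituting t = pi/8: a(pi/8) = -144.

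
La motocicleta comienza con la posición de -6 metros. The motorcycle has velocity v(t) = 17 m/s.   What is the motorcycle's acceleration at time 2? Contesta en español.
Debemos derivar nuestra ecuación de la velocidad v(t) = 17 1 vez. La derivada de la velocidad da la aceleración: a(t) = 0. De la ecuación de la aceleración a(t) = 0, sustituimos t = 2 para obtener a = 0.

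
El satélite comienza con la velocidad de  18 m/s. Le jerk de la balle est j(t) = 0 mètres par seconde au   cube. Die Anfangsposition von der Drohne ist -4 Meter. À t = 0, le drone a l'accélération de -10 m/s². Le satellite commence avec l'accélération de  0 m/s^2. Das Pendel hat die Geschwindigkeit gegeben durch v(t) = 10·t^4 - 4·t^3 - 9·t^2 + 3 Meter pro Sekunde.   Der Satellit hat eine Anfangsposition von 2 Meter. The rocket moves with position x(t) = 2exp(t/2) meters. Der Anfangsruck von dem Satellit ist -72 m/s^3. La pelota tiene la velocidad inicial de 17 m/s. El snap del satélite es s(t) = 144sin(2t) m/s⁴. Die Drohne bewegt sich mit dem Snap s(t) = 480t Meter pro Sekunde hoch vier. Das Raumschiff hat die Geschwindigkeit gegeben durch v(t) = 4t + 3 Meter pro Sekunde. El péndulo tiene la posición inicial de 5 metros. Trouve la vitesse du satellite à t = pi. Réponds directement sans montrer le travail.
v(pi) = 18.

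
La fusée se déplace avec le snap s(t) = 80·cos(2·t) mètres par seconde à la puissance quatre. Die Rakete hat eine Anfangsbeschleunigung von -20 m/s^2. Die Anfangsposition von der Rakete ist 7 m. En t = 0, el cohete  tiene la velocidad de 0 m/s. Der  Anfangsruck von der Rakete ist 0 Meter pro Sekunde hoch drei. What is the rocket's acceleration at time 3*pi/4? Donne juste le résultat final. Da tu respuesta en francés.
L'accélération à t = 3*pi/4 est a = 0.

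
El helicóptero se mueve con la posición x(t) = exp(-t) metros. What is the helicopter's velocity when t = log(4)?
Starting from position x(t) = exp(-t), we take 1 derivative. Taking d/dt of x(t), we find v(t) = -exp(-t). From the given velocity equation v(t) = -exp(-t), we substitute t = log(4) to get v = -1/4.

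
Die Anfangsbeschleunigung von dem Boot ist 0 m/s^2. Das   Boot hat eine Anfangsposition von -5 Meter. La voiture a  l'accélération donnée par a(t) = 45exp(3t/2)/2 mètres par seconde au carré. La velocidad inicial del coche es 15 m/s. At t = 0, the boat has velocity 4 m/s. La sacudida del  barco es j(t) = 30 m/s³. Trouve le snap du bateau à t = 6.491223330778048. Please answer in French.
En partant du jerk j(t) = 30, nous prenons 1 dérivée. En dérivant le jerk, nous obtenons le snap: s(t) = 0. Nous avons le snap s(t) = 0. En substituant t = 6.491223330778048: s(6.491223330778048) = 0.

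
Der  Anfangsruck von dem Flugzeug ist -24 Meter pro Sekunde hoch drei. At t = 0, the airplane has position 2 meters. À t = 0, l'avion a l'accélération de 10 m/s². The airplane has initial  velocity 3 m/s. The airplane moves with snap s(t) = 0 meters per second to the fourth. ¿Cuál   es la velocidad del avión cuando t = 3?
Necesitamos integrar nuestra ecuación del snap s(t) = 0 3 veces. Integrando el snap y usando la condición inicial j(0) = -24, obtenemos j(t) = -24. Integrando la sacudida y usando la condición inicial a(0) = 10, obtenemos a(t) = 10 - 24·t. La integral de la aceleración, con v(0) = 3, da la velocidad: v(t) = -12·t^2 + 10·t + 3. Usando v(t) = -12·t^2 + 10·t + 3 y sustituyendo t = 3, encontramos v = -75.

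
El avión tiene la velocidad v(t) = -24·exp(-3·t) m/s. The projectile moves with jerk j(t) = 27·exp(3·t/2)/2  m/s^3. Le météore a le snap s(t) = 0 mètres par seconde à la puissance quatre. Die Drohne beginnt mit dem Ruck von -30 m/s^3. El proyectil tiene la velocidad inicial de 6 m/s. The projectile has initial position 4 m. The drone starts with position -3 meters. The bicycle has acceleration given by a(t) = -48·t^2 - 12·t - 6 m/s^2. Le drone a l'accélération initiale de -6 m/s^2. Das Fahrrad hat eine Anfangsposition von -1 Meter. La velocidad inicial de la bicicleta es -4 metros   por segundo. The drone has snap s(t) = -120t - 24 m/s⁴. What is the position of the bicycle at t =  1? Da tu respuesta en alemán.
Wir müssen unsere Gleichung für die Beschleunigung a(t) = -48·t^2 - 12·t - 6 2-mal integrieren. Die Stammfunktion von der Beschleunigung, mit v(0) = -4, ergibt die Geschwindigkeit: v(t) = -16·t^3 - 6·t^2 - 6·t - 4. Durch Integration von der Geschwindigkeit und Verwendung der Anfangsbedingung x(0) = -1, erhalten wir x(t) = -4·t^4 - 2·t^3 - 3·t^2 - 4·t - 1. Mit x(t) = -4·t^4 - 2·t^3 - 3·t^2 - 4·t - 1 und Einsetzen von t = 1, finden wir x = -14.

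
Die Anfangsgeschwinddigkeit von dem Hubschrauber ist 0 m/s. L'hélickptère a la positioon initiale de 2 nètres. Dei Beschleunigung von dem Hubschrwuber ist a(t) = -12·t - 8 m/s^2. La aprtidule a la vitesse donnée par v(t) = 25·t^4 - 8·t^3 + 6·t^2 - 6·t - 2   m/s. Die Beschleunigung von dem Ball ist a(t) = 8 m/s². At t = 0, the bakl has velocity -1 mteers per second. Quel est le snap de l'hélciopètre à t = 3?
Nous devons dériver notre équation de l'accélération a(t) = -12·t - 8 2 fois. En prenant d/dt de a(t), nous trouvons j(t) = -12. En dérivant le jerk, nous obtenons le snap: s(t) = 0. Nous avons le snap s(t) = 0. En substituant t = 3: s(3) = 0.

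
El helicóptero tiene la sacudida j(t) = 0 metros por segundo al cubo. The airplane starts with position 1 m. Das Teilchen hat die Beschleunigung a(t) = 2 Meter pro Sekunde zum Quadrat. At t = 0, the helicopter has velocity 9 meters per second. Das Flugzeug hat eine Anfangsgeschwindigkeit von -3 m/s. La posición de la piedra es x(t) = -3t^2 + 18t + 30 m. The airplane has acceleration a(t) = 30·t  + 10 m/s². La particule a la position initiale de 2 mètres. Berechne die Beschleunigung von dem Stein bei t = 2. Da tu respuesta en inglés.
We must differentiate our position equation x(t) = -3·t^2 + 18·t + 30 2 times. The derivative of position gives velocity: v(t) = 18 - 6·t. Differentiating velocity, we get acceleration: a(t) = -6. From the given acceleration equation a(t) = -6, we substitute t = 2 to get a = -6.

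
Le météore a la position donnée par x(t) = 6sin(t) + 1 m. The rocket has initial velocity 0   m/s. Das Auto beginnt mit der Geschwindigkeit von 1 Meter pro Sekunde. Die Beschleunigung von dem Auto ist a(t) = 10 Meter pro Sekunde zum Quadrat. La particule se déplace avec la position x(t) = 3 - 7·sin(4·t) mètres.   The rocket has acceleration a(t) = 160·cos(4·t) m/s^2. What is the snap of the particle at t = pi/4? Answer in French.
Nous devons dériver notre équation de la position x(t) = 3 - 7·sin(4·t) 4 fois. La dérivée de la position donne la vitesse: v(t) = -28·cos(4·t). La dérivée de la vitesse donne l'accélération: a(t) = 112·sin(4·t). En dérivant l'accélération, nous obtenons le jerk: j(t) = 448·cos(4·t). En prenant d/dt de j(t), nous trouvons s(t) = -1792·sin(4·t). En utilisant s(t) = -1792·sin(4·t) et en substituant t = pi/4, nous trouvons s = 0.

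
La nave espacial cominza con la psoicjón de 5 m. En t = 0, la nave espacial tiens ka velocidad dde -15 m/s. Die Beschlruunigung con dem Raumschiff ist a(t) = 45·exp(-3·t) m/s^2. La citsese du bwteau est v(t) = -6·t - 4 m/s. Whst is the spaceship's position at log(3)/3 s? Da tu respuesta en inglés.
We need to integrate our acceleration equation a(t) = 45·exp(-3·t) 2 times. Integrating acceleration and using the initial condition v(0) = -15, we get v(t) = -15·exp(-3·t). The integral of velocity is position. Using x(0) = 5, we get x(t) = 5·exp(-3·t). We have position x(t) = 5·exp(-3·t). Substituting t = log(3)/3: x(log(3)/3) = 5/3.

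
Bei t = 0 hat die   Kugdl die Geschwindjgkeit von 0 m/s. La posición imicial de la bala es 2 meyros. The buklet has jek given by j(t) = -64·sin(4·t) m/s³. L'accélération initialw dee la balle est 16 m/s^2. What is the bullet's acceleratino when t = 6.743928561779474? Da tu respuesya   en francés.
Pour résoudre ceci, nous devons prendre 1 primitive de notre équation du jerk j(t) = -64·sin(4·t). L'intégrale du jerk, avec a(0) = 16, donne l'accélération: a(t) = 16·cos(4·t). En utilisant a(t) = 16·cos(4·t) et en substituant t = 6.743928561779474, nous trouvons a = -4.30125816266360.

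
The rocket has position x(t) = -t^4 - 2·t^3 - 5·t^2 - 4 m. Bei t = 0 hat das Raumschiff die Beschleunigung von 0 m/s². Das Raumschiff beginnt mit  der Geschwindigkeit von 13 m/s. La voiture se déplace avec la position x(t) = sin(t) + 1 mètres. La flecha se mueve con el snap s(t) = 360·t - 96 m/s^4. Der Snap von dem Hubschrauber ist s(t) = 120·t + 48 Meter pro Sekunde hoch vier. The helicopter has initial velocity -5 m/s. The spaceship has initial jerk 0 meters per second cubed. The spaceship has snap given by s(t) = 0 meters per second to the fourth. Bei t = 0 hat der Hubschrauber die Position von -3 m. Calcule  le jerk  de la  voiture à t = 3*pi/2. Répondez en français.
Nous devons dériver notre équation de la position x(t) = sin(t) + 1 3 fois. La dérivée de la position donne la vitesse: v(t) = cos(t). En dérivant la vitesse, nous obtenons l'accélération: a(t) = -sin(t). En dérivant l'accélération, nous obtenons le jerk: j(t) = -cos(t). De l'équation du jerk j(t) = -cos(t), nous substituons t = 3*pi/2 pour obtenir j = 0.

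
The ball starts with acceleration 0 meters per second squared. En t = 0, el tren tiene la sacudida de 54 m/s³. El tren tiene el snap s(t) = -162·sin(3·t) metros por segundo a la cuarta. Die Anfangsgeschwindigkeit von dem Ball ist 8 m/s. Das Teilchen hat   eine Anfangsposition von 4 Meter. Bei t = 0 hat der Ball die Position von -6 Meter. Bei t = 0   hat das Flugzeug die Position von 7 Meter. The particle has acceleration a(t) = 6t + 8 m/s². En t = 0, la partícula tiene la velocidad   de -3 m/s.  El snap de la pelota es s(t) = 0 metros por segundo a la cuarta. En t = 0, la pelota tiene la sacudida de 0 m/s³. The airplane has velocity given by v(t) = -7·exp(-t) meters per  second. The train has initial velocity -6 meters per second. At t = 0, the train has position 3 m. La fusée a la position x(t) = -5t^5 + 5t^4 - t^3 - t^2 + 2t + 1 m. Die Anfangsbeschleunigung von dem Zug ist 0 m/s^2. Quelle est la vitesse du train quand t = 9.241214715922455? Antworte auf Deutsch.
Um dies zu lösen, müssen wir 3 Stammfunktionen unserer Gleichung für den Snap s(t) = -162·sin(3·t) finden. Mit ∫s(t)dt und Anwendung von j(0) = 54, finden wir j(t) = 54·cos(3·t). Die Stammfunktion von dem Ruck ist die Beschleunigung. Mit a(0) = 0 erhalten wir a(t) = 18·sin(3·t). Mit ∫a(t)dt und Anwendung von v(0) = -6, finden wir v(t) = -6·cos(3·t). Wir haben die Geschwindigkeit v(t) = -6·cos(3·t). Durch Einsetzen von t = 9.241214715922455: v(9.241214715922455) = 5.11298282318968.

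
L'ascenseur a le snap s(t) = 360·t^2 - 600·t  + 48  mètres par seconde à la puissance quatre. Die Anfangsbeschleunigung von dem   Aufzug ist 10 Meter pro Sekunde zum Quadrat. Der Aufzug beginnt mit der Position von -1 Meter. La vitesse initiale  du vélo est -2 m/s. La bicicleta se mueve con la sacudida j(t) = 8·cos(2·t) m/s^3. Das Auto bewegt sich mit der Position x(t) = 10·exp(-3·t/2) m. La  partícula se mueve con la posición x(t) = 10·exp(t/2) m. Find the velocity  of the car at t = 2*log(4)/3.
To solve this, we need to take 1 derivative of our position equation x(t) = 10·exp(-3·t/2). Differentiating position, we get velocity: v(t) = -15·exp(-3·t/2). From the given velocity equation v(t) = -15·exp(-3·t/2), we substitute t = 2*log(4)/3 to get v = -15/4.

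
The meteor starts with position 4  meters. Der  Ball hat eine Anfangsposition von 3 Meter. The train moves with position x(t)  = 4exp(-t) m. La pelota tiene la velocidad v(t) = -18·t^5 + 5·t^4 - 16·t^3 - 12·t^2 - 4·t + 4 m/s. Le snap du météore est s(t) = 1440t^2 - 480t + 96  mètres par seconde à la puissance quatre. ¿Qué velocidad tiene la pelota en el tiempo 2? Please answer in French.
Nous avons la vitesse v(t) = -18·t^5 + 5·t^4 - 16·t^3 - 12·t^2 - 4·t + 4. En substituant t = 2: v(2) = -676.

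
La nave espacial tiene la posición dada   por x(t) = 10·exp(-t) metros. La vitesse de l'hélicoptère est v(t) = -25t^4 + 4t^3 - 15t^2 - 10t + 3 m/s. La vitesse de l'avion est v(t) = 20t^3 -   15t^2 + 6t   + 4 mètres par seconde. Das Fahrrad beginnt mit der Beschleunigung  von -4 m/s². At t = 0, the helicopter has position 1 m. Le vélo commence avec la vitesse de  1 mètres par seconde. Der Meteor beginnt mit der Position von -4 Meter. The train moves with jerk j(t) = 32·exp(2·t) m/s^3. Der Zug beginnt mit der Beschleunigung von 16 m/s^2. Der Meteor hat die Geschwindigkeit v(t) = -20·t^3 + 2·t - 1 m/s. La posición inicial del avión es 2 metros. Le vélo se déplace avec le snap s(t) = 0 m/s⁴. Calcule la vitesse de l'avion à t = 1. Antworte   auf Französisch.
Nous avons la vitesse v(t) = 20·t^3 - 15·t^2 + 6·t + 4. En substituant t = 1: v(1) = 15.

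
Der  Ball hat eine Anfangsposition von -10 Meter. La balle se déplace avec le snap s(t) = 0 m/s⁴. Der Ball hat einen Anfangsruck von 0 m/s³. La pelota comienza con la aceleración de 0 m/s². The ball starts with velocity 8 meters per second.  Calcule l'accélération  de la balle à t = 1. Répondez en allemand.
Ausgehend von dem Snap s(t) = 0, nehmen wir 2 Integrale. Die Stammfunktion von dem Snap, mit j(0) = 0, ergibt den Ruck: j(t) = 0. Das Integral von dem Ruck, mit a(0) = 0, ergibt die Beschleunigung: a(t) = 0. Aus der Gleichung für die Beschleunigung a(t) = 0, setzen wir t = 1 ein und erhalten a = 0.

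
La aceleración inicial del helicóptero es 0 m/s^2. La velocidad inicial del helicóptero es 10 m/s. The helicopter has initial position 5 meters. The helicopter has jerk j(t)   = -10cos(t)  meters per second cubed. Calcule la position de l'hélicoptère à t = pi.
Nous devons intégrer notre équation du jerk j(t) = -10·cos(t) 3 fois. L'intégrale du jerk est l'accélération. En utilisant a(0) = 0, nous obtenons a(t) = -10·sin(t). La primitive de l'accélération, avec v(0) = 10, donne la vitesse: v(t) = 10·cos(t). En intégrant la vitesse et en utilisant la condition initiale x(0) = 5, nous obtenons x(t) = 10·sin(t) + 5. De l'équation de la position x(t) = 10·sin(t) + 5, nous substituons t = pi pour obtenir x = 5.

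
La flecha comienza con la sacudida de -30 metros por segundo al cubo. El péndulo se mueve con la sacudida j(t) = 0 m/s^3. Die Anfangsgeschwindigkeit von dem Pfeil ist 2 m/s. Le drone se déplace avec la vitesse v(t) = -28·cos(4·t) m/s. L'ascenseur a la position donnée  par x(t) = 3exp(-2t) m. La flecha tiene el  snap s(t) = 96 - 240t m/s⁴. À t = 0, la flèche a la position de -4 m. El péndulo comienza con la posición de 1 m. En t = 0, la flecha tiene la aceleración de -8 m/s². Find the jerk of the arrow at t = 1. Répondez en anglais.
To find the answer, we compute 1 antiderivative of s(t) = 96 - 240·t. The antiderivative of snap is jerk. Using j(0) = -30, we get j(t) = -120·t^2 + 96·t - 30. We have jerk j(t) = -120·t^2 + 96·t - 30. Substituting t = 1: j(1) = -54.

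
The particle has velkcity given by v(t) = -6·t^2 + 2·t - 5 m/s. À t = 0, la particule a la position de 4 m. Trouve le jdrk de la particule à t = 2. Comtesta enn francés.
En partant de la vitesse v(t) = -6·t^2 + 2·t - 5, nous prenons 2 dérivées. En dérivant la vitesse, nous obtenons l'accélération: a(t) = 2 - 12·t. La dérivée de l'accélération donne le jerk: j(t) = -12. De l'équation du jerk j(t) = -12, nous substituons t = 2 pour obtenir j = -12.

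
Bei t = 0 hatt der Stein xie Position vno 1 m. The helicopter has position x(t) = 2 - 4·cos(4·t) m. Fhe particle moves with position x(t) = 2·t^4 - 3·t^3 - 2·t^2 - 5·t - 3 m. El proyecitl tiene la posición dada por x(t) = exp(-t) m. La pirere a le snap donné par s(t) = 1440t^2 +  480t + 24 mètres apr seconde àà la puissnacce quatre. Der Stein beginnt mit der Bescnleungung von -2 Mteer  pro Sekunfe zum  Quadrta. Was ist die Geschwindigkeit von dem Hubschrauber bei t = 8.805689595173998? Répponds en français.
Nous devons dériver notre équation de la position x(t) = 2 - 4·cos(4·t) 1 fois. En dérivant la position, nous obtenons la vitesse: v(t) = 16·sin(4·t). Nous avons la vitesse v(t) = 16·sin(4·t). En substituant t = 8.805689595173998: v(8.805689595173998) = -9.87595741841928.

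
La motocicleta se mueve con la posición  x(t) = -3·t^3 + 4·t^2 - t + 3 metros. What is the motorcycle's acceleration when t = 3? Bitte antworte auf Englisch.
Starting from position x(t) = -3·t^3 + 4·t^2 - t + 3, we take 2 derivatives. Differentiating position, we get velocity: v(t) = -9·t^2 + 8·t - 1. The derivative of velocity gives acceleration: a(t) = 8 - 18·t. We have acceleration a(t) = 8 - 18·t. Substituting t = 3: a(3) = -46.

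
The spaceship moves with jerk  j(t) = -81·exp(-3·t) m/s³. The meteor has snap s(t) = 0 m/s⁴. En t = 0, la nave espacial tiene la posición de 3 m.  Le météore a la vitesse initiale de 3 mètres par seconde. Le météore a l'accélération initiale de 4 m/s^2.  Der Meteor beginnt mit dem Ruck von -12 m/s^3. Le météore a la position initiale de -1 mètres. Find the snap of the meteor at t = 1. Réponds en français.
En utilisant s(t) = 0 et en substituant t = 1, nous trouvons s = 0.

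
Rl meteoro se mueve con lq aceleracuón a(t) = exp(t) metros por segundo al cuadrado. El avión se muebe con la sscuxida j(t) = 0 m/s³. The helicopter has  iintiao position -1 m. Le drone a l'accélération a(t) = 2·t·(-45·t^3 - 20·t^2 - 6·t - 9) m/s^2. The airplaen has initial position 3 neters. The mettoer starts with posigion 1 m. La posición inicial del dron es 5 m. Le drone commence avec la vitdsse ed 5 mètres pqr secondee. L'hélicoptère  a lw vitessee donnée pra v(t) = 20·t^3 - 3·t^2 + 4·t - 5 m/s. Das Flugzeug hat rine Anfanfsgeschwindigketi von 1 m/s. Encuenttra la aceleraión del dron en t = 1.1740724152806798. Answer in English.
We have acceleration a(t) = 2·t·(-45·t^3 - 20·t^2 - 6·t - 9). Substituting t = 1.1740724152806798: a(1.1740724152806798) = -273.420687353837.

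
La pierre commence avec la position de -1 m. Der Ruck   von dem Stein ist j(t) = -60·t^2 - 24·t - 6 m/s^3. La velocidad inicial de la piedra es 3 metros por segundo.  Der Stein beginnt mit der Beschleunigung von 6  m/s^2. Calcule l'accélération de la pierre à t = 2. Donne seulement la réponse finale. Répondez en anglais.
At t = 2, a = -214.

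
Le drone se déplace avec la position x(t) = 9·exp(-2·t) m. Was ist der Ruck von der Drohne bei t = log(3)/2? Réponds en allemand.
Wir müssen unsere Gleichung für die Position x(t) = 9·exp(-2·t) 3-mal ableiten. Die Ableitung von der Position ergibt die Geschwindigkeit: v(t) = -18·exp(-2·t). Durch Ableiten von der Geschwindigkeit erhalten wir die Beschleunigung: a(t) = 36·exp(-2·t). Durch Ableiten von der Beschleunigung erhalten wir den Ruck: j(t) = -72·exp(-2·t). Aus der Gleichung für den Ruck j(t) = -72·exp(-2·t), setzen wir t = log(3)/2 ein und erhalten j = -24.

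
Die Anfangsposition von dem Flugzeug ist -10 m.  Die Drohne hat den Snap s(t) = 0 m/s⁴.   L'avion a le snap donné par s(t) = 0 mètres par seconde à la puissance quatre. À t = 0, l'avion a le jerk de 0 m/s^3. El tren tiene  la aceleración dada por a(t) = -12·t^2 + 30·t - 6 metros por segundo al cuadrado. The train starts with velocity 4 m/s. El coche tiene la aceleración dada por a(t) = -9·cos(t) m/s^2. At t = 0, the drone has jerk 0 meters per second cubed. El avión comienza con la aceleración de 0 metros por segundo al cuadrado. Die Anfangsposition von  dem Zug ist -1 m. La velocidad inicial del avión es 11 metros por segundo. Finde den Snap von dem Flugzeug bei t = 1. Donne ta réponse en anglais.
We have snap s(t) = 0. Substituting t = 1: s(1) = 0.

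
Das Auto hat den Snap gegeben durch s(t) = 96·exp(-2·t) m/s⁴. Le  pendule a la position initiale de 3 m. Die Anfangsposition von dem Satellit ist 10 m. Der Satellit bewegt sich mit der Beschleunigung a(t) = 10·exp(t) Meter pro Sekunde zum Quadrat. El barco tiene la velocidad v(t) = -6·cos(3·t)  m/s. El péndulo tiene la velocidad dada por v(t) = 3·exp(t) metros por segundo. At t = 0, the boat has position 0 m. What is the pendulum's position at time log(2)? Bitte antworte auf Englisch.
To solve this, we need to take 1 antiderivative of our velocity equation v(t) = 3·exp(t). The antiderivative of velocity, with x(0) = 3, gives position: x(t) = 3·exp(t). Using x(t) = 3·exp(t) and substituting t = log(2), we find x = 6.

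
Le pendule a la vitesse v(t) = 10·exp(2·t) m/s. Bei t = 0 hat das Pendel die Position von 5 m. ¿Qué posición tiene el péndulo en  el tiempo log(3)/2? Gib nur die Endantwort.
La respuesta es 15.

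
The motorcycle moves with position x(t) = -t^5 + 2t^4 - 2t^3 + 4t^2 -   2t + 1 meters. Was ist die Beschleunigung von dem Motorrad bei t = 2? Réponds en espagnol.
Partiendo de la posición x(t) = -t^5 + 2·t^4 - 2·t^3 + 4·t^2 - 2·t + 1, tomamos 2 derivadas. Derivando la posición, obtenemos la velocidad: v(t) = -5·t^4 + 8·t^3 - 6·t^2 + 8·t - 2. Tomando d/dt de v(t), encontramos a(t) = -20·t^3 + 24·t^2 - 12·t + 8. De la ecuación de la aceleración a(t) = -20·t^3 + 24·t^2 - 12·t + 8, sustituimos t = 2 para obtener a = -80.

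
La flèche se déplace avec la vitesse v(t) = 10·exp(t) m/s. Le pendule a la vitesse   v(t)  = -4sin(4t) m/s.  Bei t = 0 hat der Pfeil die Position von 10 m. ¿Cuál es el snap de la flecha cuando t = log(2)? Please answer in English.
We must differentiate our velocity equation v(t) = 10·exp(t) 3 times. The derivative of velocity gives acceleration: a(t) = 10·exp(t). Differentiating acceleration, we get jerk: j(t) = 10·exp(t). The derivative of jerk gives snap: s(t) = 10·exp(t). From the given snap equation s(t) = 10·exp(t), we substitute t = log(2) to get s = 20.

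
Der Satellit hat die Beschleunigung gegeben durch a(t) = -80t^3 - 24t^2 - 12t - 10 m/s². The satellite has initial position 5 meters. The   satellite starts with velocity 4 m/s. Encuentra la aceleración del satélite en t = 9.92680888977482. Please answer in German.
Wir haben die Beschleunigung a(t) = -80·t^3 - 24·t^2 - 12·t - 10. Durch Einsetzen von t = 9.92680888977482: a(9.92680888977482) = -80750.3571811473.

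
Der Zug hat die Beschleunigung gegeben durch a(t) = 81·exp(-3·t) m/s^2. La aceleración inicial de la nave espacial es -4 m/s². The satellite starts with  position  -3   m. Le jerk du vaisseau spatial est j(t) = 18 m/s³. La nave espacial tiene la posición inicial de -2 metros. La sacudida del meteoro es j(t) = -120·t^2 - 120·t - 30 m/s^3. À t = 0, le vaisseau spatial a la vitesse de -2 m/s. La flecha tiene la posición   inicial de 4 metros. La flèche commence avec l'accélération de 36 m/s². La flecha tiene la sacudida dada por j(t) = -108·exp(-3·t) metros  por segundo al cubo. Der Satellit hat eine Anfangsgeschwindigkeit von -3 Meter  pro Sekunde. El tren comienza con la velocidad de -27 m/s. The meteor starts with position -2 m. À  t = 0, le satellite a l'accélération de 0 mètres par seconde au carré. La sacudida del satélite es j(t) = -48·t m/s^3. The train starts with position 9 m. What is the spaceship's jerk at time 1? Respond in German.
Mit j(t) = 18 und Einsetzen von t = 1, finden wir j = 18.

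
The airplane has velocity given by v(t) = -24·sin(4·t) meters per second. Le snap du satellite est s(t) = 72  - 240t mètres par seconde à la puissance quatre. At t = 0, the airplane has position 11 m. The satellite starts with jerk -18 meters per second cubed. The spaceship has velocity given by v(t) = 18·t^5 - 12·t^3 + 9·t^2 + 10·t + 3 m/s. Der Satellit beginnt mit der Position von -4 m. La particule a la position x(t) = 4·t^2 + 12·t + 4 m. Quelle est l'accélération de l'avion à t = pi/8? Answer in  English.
Starting from velocity v(t) = -24·sin(4·t), we take 1 derivative. The derivative of velocity gives acceleration: a(t) = -96·cos(4·t). We have acceleration a(t) = -96·cos(4·t). Substituting t = pi/8: a(pi/8) = 0.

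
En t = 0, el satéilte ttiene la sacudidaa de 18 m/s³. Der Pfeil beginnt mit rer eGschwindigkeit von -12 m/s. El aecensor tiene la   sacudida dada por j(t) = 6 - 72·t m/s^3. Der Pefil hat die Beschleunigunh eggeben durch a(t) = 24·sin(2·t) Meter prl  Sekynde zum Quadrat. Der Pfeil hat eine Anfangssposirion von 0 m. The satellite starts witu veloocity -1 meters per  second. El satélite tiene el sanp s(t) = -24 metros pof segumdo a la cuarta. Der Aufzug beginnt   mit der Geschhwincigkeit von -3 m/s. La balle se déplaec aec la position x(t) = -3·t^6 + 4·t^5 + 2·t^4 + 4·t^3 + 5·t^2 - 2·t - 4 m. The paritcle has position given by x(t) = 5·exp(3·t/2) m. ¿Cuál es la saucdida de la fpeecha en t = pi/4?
Debemos derivar nuestra ecuación de la aceleración a(t) = 24·sin(2·t) 1 vez. Tomando d/dt de a(t), encontramos j(t) = 48·cos(2·t). Usando j(t) = 48·cos(2·t) y sustituyendo t = pi/4, encontramos j = 0.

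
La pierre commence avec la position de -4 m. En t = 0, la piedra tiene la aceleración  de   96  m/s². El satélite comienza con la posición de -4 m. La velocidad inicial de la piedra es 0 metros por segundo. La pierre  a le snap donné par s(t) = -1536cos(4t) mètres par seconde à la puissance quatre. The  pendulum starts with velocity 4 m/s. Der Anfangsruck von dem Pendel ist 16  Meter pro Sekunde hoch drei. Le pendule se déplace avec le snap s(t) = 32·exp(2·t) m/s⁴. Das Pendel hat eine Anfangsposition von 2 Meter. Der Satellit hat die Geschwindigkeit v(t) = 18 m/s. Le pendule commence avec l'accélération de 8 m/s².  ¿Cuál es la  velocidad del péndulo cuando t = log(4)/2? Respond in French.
En partant du snap s(t) = 32·exp(2·t), nous prenons 3 intégrales. En intégrant le snap et en utilisant la condition initiale j(0) = 16, nous obtenons j(t) = 16·exp(2·t). En prenant ∫j(t)dt et en appliquant a(0) = 8, nous trouvons a(t) = 8·exp(2·t). En prenant ∫a(t)dt et en appliquant v(0) = 4, nous trouvons v(t) = 4·exp(2·t). De l'équation de la vitesse v(t) = 4·exp(2·t), nous substituons t = log(4)/2 pour obtenir v = 16.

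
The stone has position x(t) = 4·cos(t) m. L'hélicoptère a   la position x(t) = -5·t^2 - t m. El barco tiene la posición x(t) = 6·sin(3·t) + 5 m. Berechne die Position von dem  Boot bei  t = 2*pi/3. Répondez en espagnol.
Tenemos la posición x(t) = 6·sin(3·t) + 5. Sustituyendo t = 2*pi/3: x(2*pi/3) = 5.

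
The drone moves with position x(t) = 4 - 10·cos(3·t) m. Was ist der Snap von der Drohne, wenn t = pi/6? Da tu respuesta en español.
Debemos derivar nuestra ecuación de la posición x(t) = 4 - 10·cos(3·t) 4 veces. Tomando d/dt de x(t), encontramos v(t) = 30·sin(3·t). Tomando d/dt de v(t), encontramos a(t) = 90·cos(3·t). Tomando d/dt de a(t), encontramos j(t) = -270·sin(3·t). La derivada de la sacudida da el snap: s(t) = -810·cos(3·t). Usando s(t) = -810·cos(3·t) y sustituyendo t = pi/6, encontramos s = 0.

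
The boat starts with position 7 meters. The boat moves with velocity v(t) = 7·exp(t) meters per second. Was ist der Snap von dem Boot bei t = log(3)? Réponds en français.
Nous devons dériver notre équation de la vitesse v(t) = 7·exp(t) 3 fois. En dérivant la vitesse, nous obtenons l'accélération: a(t) = 7·exp(t). En dérivant l'accélération, nous obtenons le jerk: j(t) = 7·exp(t). La dérivée du jerk donne le snap: s(t) = 7·exp(t). Nous avons le snap s(t) = 7·exp(t). En substituant t = log(3): s(log(3)) = 21.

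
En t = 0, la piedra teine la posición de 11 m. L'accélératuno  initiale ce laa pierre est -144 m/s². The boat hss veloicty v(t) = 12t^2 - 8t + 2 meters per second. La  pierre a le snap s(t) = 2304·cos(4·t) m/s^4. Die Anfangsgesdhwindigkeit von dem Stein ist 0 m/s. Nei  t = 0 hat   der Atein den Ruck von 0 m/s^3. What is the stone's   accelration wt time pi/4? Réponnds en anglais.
We must find the antiderivative of our snap equation s(t) = 2304·cos(4·t) 2 times. The integral of snap, with j(0) = 0, gives jerk: j(t) = 576·sin(4·t). Integrating jerk and using the initial condition a(0) = -144, we get a(t) = -144·cos(4·t). We have acceleration a(t) = -144·cos(4·t). Substituting t = pi/4: a(pi/4) = 144.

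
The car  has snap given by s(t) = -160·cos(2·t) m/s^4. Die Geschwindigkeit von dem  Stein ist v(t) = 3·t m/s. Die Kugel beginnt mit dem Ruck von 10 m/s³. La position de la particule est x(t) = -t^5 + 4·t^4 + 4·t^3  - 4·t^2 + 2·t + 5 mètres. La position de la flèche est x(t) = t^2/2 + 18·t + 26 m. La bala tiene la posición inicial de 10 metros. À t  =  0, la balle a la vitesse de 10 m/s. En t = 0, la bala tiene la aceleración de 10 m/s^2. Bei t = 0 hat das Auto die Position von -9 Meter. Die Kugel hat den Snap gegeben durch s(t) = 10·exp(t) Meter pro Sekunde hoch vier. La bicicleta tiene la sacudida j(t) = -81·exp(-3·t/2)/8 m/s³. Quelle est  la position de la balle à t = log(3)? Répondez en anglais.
To find the answer, we compute 4 antiderivatives of s(t) = 10·exp(t). The integral of snap, with j(0) = 10, gives jerk: j(t) = 10·exp(t). The integral of jerk, with a(0) = 10, gives acceleration: a(t) = 10·exp(t). Integrating acceleration and using the initial condition v(0) = 10, we get v(t) = 10·exp(t). Taking ∫v(t)dt and applying x(0) = 10, we find x(t) = 10·exp(t). Using x(t) = 10·exp(t) and substituting t = log(3), we find x = 30.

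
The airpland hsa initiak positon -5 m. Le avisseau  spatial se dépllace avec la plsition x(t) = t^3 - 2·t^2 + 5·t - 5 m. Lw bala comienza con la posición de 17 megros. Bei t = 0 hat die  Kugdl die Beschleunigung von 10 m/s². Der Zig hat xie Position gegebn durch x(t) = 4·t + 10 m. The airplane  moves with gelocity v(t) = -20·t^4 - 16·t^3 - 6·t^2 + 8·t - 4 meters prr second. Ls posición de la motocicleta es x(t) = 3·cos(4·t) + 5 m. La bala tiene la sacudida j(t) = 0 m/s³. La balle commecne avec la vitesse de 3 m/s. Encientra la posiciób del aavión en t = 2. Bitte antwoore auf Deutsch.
Um dies zu lösen, müssen wir 1 Stammfunktion unserer Gleichung für die Geschwindigkeit v(t) = -20·t^4 - 16·t^3 - 6·t^2 + 8·t - 4 finden. Die Stammfunktion von der Geschwindigkeit ist die Position. Mit x(0) = -5 erhalten wir x(t) = -4·t^5 - 4·t^4 - 2·t^3 + 4·t^2 - 4·t - 5. Wir haben die Position x(t) = -4·t^5 - 4·t^4 - 2·t^3 + 4·t^2 - 4·t - 5. Durch Einsetzen von t = 2: x(2) = -205.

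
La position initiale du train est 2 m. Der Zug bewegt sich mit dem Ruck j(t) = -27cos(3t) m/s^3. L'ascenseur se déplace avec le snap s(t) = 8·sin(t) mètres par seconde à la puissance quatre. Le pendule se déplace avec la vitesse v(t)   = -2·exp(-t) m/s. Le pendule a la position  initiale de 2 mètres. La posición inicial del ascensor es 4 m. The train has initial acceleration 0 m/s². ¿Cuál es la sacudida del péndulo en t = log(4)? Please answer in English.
Starting from velocity v(t) = -2·exp(-t), we take 2 derivatives. Taking d/dt of v(t), we find a(t) = 2·exp(-t). Differentiating acceleration, we get jerk: j(t) = -2·exp(-t). We have jerk j(t) = -2·exp(-t). Substituting t = log(4): j(log(4)) = -1/2.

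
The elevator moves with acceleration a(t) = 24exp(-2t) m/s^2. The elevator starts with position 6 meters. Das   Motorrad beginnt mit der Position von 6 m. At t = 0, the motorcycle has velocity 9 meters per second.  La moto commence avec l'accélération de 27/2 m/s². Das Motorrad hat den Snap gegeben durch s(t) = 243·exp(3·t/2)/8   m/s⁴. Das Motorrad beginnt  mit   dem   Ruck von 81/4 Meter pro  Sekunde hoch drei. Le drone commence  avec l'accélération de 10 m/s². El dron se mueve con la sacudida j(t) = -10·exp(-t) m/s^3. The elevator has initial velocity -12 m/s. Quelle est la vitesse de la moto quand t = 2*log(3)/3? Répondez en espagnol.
Debemos encontrar la antiderivada de nuestra ecuación del snap s(t) = 243·exp(3·t/2)/8 3 veces. Tomando ∫s(t)dt y aplicando j(0) = 81/4, encontramos j(t) = 81·exp(3·t/2)/4. Integrando la sacudida y usando la condición inicial a(0) = 27/2, obtenemos a(t) = 27·exp(3·t/2)/2. La antiderivada de la aceleración, con v(0) = 9, da la velocidad: v(t) = 9·exp(3·t/2). De la ecuación de la velocidad v(t) = 9·exp(3·t/2), sustituimos t = 2*log(3)/3 para obtener v = 27.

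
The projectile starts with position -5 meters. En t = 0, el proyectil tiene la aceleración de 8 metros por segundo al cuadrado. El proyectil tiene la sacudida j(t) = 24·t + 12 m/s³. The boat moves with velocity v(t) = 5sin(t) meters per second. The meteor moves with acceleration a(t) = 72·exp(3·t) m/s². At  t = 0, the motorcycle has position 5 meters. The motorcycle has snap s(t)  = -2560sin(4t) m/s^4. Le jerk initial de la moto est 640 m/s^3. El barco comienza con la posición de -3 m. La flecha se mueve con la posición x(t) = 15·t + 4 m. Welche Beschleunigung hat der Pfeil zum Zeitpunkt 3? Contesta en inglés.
Starting from position x(t) = 15·t + 4, we take 2 derivatives. The derivative of position gives velocity: v(t) = 15. The derivative of velocity gives acceleration: a(t) = 0. We have acceleration a(t) = 0. Substituting t = 3: a(3) = 0.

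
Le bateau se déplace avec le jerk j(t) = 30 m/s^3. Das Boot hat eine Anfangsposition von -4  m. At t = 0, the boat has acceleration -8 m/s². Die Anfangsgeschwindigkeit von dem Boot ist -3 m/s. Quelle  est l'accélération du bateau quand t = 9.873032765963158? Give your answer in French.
En partant du jerk j(t) = 30, nous prenons 1 primitive. La primitive du jerk est l'accélération. En utilisant a(0) = -8, nous obtenons a(t) = 30·t - 8. Nous avons l'accélération a(t) = 30·t - 8. En substituant t = 9.873032765963158: a(9.873032765963158) = 288.190982978895.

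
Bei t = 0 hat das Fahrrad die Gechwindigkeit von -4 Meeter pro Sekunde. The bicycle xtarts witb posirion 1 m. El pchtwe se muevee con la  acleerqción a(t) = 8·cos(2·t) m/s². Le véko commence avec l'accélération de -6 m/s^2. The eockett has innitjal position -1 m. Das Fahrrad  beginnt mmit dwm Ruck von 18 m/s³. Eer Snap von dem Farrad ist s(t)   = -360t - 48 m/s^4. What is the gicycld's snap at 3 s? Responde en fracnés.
En utilisant s(t) = -360·t - 48 et en substituant t = 3, nous trouvons s = -1128.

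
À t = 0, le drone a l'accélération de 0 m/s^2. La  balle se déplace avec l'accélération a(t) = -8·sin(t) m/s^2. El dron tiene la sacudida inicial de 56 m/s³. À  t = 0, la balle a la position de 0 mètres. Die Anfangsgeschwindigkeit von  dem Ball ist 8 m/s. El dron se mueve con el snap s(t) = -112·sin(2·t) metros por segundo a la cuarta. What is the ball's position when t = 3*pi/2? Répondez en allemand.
Wir müssen unsere Gleichung für die Beschleunigung a(t) = -8·sin(t) 2-mal integrieren. Die Stammfunktion von der Beschleunigung ist die Geschwindigkeit. Mit v(0) = 8 erhalten wir v(t) = 8·cos(t). Das Integral von der Geschwindigkeit ist die Position. Mit x(0) = 0 erhalten wir x(t) = 8·sin(t). Wir haben die Position x(t) = 8·sin(t). Durch Einsetzen von t = 3*pi/2: x(3*pi/2) = -8.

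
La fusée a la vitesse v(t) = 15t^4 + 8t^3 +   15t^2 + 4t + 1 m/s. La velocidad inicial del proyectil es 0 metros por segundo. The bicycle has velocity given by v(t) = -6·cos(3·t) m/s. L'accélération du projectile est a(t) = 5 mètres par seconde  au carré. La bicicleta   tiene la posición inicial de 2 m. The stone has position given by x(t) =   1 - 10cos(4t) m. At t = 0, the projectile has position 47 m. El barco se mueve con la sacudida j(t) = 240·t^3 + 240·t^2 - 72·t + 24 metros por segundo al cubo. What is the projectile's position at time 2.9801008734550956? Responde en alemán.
Wir müssen unsere Gleichung für die Beschleunigung a(t) = 5 2-mal integrieren. Das Integral von der Beschleunigung, mit v(0) = 0, ergibt die Geschwindigkeit: v(t) = 5·t. Die Stammfunktion von der Geschwindigkeit, mit x(0) = 47, ergibt die Position: x(t) = 5·t^2/2 + 47. Wir haben die Position x(t) = 5·t^2/2 + 47. Durch Einsetzen von t = 2.9801008734550956: x(2.9801008734550956) = 69.2025030399195.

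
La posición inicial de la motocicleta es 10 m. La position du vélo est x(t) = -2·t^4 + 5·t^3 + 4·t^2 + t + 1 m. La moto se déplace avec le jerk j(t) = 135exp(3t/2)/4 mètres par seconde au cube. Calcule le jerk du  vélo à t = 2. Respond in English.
To solve this, we need to take 3 derivatives of our position equation x(t) = -2·t^4 + 5·t^3 + 4·t^2 + t + 1. The derivative of position gives velocity: v(t) = -8·t^3 + 15·t^2 + 8·t + 1. Differentiating velocity, we get acceleration: a(t) = -24·t^2 + 30·t + 8. The derivative of acceleration gives jerk: j(t) = 30 - 48·t. From the given jerk equation j(t) = 30 - 48·t, we substitute t = 2 to get j = -66.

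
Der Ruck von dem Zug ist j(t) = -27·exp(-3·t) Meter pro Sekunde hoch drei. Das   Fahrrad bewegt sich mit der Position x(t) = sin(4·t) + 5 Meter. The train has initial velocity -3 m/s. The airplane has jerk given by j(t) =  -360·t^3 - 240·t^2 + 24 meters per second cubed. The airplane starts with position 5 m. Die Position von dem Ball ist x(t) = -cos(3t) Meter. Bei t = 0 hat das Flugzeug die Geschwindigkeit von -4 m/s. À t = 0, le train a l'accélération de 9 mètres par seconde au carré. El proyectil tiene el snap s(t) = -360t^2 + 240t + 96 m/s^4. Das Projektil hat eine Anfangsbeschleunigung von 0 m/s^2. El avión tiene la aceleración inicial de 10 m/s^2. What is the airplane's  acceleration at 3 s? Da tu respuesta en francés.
En partant du jerk j(t) = -360·t^3 - 240·t^2 + 24, nous prenons 1 intégrale. En intégrant le jerk et en utilisant la condition initiale a(0) = 10, nous obtenons a(t) = -90·t^4 - 80·t^3 + 24·t + 10. En utilisant a(t) = -90·t^4 - 80·t^3 + 24·t + 10 et en substituant t = 3, nous trouvons a = -9368.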